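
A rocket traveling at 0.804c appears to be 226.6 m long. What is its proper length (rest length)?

Contracted length L = 226.6 m
γ = 1/√(1 - 0.804²) = 1.682
L₀ = γL = 1.682 × 226.6 = 381.1 m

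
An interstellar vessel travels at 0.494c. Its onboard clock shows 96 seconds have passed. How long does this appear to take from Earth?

Proper time Δt₀ = 96 seconds
γ = 1/√(1 - 0.494²) = 1.150
Δt = γΔt₀ = 1.150 × 96 = 110.4 seconds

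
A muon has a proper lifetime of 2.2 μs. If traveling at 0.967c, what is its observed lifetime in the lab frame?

Proper lifetime τ₀ = 2.2 μs
γ = 1/√(1 - 0.967²) = 3.925
τ = γτ₀ = 3.925 × 2.2 μs = 8.635 μs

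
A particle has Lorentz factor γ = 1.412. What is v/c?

From γ = 1/√(1 - v²/c²):
1/γ² = 1/1.412² = 0.5016
v²/c² = 1 - 0.5016 = 0.4984
v/c = √(0.4984) = 0.7060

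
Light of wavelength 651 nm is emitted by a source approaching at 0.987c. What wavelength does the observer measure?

β = 0.987
Wavelength Doppler factor = √(0.013/1.987) = √(0.006543) = 0.08089
λ_obs = 651 × 0.08089 = 52.66 nm (blueshift)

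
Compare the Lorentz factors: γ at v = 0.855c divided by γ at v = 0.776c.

γ₁ = 1/√(1 - 0.855²) = 1.928
γ₂ = 1/√(1 - 0.776²) = 1.585
γ₁/γ₂ = 1.928/1.585 = 1.216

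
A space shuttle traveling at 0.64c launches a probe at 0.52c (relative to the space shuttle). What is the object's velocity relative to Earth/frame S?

u = (u' + v)/(1 + u'v/c²)
Numerator: 0.52 + 0.64 = 1.16
Denominator: 1 + 0.3328 = 1.3328
u = 1.16/1.3328 = 0.8703c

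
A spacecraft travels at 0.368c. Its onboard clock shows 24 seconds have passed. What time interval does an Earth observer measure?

Proper time Δt₀ = 24 seconds
γ = 1/√(1 - 0.368²) = 1.0755
Δt = γΔt₀ = 1.0755 × 24 = 25.81 seconds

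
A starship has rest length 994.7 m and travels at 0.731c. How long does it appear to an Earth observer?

Proper length L₀ = 994.7 m
γ = 1/√(1 - 0.731²) = 1.46546
L = L₀/γ = 994.7/1.46546 = 678.8 m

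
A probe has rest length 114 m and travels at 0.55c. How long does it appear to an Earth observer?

Proper length L₀ = 114 m
γ = 1/√(1 - 0.55²) = 1.1974
L = L₀/γ = 114/1.1974 = 95.21 m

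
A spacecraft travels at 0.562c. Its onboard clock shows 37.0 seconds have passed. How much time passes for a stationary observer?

Proper time Δt₀ = 37.0 seconds
γ = 1/√(1 - 0.562²) = 1.209
Δt = γΔt₀ = 1.209 × 37.0 = 44.73 seconds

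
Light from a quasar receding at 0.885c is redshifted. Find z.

β = 0.885
(1+β)/(1-β) = 1.885/0.115 = 16.391
√(16.391) = 4.049
z = 4.049 - 1 = 3.049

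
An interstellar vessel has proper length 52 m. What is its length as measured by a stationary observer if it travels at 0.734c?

Proper length L₀ = 52 m
γ = 1/√(1 - 0.734²) = 1.4724
L = L₀/γ = 52/1.4724 = 35.32 m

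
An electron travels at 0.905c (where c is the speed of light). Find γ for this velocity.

v/c = 0.905, so (v/c)² = 0.819025
1 - (v/c)² = 0.180975
γ = 1/√(0.180975) = 2.351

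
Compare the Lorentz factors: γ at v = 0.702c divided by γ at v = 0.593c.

γ₁ = 1/√(1 - 0.702²) = 1.4041
γ₂ = 1/√(1 - 0.593²) = 1.2419
γ₁/γ₂ = 1.4041/1.2419 = 1.131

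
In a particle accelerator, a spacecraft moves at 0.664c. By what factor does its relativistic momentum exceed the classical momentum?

p_rel = γmv, p_class = mv
Ratio = γ = 1/√(1 - 0.664²)
= 1/√(0.559104) = 1.337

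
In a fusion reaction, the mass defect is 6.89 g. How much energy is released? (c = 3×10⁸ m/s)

Convert mass defect: Δm = 6.89 g = 0.00689 kg
E = Δm·c² = 0.00689 × (3×10⁸)²
= 0.00689 × 9×10¹⁶ = 6.201×10¹⁴ J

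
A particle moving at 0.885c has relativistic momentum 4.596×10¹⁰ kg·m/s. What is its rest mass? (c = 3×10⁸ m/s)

γ = 1/√(1 - 0.885²) = 2.1478
v = 0.885 × 3×10⁸ = 2.655×10⁸ m/s
m = p/(γv) = 4.596×10¹⁰/(2.1478 × 2.655×10⁸) = 80.60 kg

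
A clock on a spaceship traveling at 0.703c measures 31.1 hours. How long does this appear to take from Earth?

Proper time Δt₀ = 31.1 hours
γ = 1/√(1 - 0.703²) = 1.406
Δt = γΔt₀ = 1.406 × 31.1 = 43.73 hours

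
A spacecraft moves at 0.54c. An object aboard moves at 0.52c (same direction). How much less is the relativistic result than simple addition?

Classical: u' + v = 0.52 + 0.54 = 1.06c
Relativistic: u = (0.52 + 0.54)/(1 + 0.2808) = 1.06/1.2808 = 0.8276c
Difference: 1.06 - 0.8276 = 0.2324c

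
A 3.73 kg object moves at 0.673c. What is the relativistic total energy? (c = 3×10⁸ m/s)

γ = 1/√(1 - 0.673²) = 1.352
mc² = 3.73 × (3×10⁸)² = 3.357×10¹⁷ J
E = γmc² = 1.352 × 3.357×10¹⁷ = 4.539×10¹⁷ J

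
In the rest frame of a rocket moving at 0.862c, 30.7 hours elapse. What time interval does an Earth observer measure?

Proper time Δt₀ = 30.7 hours
γ = 1/√(1 - 0.862²) = 1.9727
Δt = γΔt₀ = 1.9727 × 30.7 = 60.56 hours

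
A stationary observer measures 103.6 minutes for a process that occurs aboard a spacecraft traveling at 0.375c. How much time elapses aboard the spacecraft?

Dilated time Δt = 103.6 minutes
γ = 1/√(1 - 0.375²) = 1.0787
Δt₀ = Δt/γ = 103.6/1.0787 = 96.04 minutes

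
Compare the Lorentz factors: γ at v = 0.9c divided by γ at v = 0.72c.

γ₁ = 1/√(1 - 0.9²) = 2.294
γ₂ = 1/√(1 - 0.72²) = 1.441
γ₁/γ₂ = 2.294/1.441 = 1.592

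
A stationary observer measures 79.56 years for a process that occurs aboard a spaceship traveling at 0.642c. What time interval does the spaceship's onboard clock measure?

Dilated time Δt = 79.56 years
γ = 1/√(1 - 0.642²) = 1.3043
Δt₀ = Δt/γ = 79.56/1.3043 = 61.00 years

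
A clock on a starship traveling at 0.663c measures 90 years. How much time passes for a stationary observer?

Proper time Δt₀ = 90 years
γ = 1/√(1 - 0.663²) = 1.336
Δt = γΔt₀ = 1.336 × 90 = 120.2 years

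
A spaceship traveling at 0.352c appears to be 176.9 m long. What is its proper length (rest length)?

Contracted length L = 176.9 m
γ = 1/√(1 - 0.352²) = 1.0684
L₀ = γL = 1.0684 × 176.9 = 189.0 m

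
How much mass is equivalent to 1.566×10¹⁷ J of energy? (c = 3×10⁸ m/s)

From E = mc², we get m = E/c²
c² = (3×10⁸)² = 9×10¹⁶ m²/s²
m = 1.566×10¹⁷ / 9×10¹⁶ = 1.740 kg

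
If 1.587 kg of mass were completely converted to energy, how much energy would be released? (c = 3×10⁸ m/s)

Using E = mc²:
c² = (3×10⁸)² = 9×10¹⁶ m²/s²
E = 1.587 × 9×10¹⁶ = 1.428×10¹⁷ J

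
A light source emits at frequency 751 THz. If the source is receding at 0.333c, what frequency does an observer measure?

β = v/c = 0.333
(1-β)/(1+β) = 0.667/1.333 = 0.500375
Doppler factor = √(0.500375) = 0.70737
f_obs = 751 × 0.70737 = 531.2 THz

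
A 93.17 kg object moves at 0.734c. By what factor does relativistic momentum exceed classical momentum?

p_rel = γmv, p_class = mv
Ratio = γ = 1/√(1 - 0.734²) = 1.472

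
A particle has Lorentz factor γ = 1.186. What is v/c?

From γ = 1/√(1 - v²/c²):
1/γ² = 1/1.186² = 0.71094
v²/c² = 1 - 0.71094 = 0.28906
v/c = √(0.28906) = 0.5376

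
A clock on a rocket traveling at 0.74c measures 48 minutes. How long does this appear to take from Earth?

Proper time Δt₀ = 48 minutes
γ = 1/√(1 - 0.74²) = 1.48675
Δt = γΔt₀ = 1.48675 × 48 = 71.36 minutes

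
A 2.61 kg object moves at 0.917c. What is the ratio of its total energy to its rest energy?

E = γmc², E₀ = mc²
E/E₀ = γ = 1/√(1 - 0.917²) = 2.507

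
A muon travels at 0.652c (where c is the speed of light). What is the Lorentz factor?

v/c = 0.652, so (v/c)² = 0.425104
1 - (v/c)² = 0.574896
γ = 1/√(0.574896) = 1.319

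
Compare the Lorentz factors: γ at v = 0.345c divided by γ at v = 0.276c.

γ₁ = 1/√(1 - 0.345²) = 1.065
γ₂ = 1/√(1 - 0.276²) = 1.040
γ₁/γ₂ = 1.065/1.040 = 1.024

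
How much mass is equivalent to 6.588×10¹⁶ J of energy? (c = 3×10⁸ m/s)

From E = mc², we get m = E/c²
c² = (3×10⁸)² = 9×10¹⁶ m²/s²
m = 6.588×10¹⁶ / 9×10¹⁶ = 0.7320 kg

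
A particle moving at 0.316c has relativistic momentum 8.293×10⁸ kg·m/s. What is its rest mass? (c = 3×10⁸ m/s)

γ = 1/√(1 - 0.316²) = 1.054
v = 0.316 × 3×10⁸ = 9.480×10⁷ m/s
m = p/(γv) = 8.293×10⁸/(1.054 × 9.480×10⁷) = 8.300 kg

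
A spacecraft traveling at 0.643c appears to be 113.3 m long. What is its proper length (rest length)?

Contracted length L = 113.3 m
γ = 1/√(1 - 0.643²) = 1.3057
L₀ = γL = 1.3057 × 113.3 = 147.9 m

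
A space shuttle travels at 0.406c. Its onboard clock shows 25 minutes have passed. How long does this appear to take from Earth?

Proper time Δt₀ = 25 minutes
γ = 1/√(1 - 0.406²) = 1.0942
Δt = γΔt₀ = 1.0942 × 25 = 27.36 minutes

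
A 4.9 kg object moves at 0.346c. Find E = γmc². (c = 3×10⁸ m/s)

γ = 1/√(1 - 0.346²) = 1.0658
mc² = 4.9 × (3×10⁸)² = 4.410×10¹⁷ J
E = γmc² = 1.0658 × 4.410×10¹⁷ = 4.700×10¹⁷ J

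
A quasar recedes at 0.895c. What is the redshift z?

β = 0.895
(1+β)/(1-β) = 1.895/0.105 = 18.048
√(18.048) = 4.248
z = 4.248 - 1 = 3.248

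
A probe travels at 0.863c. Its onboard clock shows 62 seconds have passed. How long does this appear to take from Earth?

Proper time Δt₀ = 62 seconds
γ = 1/√(1 - 0.863²) = 1.979
Δt = γΔt₀ = 1.979 × 62 = 122.7 seconds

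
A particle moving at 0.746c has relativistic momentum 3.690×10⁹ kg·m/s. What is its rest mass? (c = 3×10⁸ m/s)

γ = 1/√(1 - 0.746²) = 1.502
v = 0.746 × 3×10⁸ = 2.238×10⁸ m/s
m = p/(γv) = 3.690×10⁹/(1.502 × 2.238×10⁸) = 10.98 kg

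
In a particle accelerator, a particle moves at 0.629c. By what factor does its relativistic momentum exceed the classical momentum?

p_rel = γmv, p_class = mv
Ratio = γ = 1/√(1 - 0.629²)
= 1/√(0.604359) = 1.286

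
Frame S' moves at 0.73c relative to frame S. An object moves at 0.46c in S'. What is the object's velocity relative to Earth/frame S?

u = (u' + v)/(1 + u'v/c²)
Numerator: 0.46 + 0.73 = 1.19
Denominator: 1 + 0.3358 = 1.3358
u = 1.19/1.3358 = 0.8909c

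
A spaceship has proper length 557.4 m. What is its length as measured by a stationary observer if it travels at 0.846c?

Proper length L₀ = 557.4 m
γ = 1/√(1 - 0.846²) = 1.8755
L = L₀/γ = 557.4/1.8755 = 297.2 m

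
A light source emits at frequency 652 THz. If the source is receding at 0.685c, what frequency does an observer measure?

β = v/c = 0.685
(1-β)/(1+β) = 0.315/1.685 = 0.18694
Doppler factor = √(0.18694) = 0.4324
f_obs = 652 × 0.4324 = 281.9 THz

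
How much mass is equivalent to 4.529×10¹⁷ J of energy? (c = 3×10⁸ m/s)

From E = mc², we get m = E/c²
c² = (3×10⁸)² = 9×10¹⁶ m²/s²
m = 4.529×10¹⁷ / 9×10¹⁶ = 5.032 kg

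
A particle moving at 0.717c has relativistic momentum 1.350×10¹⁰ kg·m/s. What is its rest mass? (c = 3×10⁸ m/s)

γ = 1/√(1 - 0.717²) = 1.4346
v = 0.717 × 3×10⁸ = 2.151×10⁸ m/s
m = p/(γv) = 1.350×10¹⁰/(1.4346 × 2.151×10⁸) = 43.75 kg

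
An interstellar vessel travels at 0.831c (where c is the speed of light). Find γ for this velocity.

v/c = 0.831, so (v/c)² = 0.690561
1 - (v/c)² = 0.309439
γ = 1/√(0.309439) = 1.798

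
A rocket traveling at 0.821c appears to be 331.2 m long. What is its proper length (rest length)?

Contracted length L = 331.2 m
γ = 1/√(1 - 0.821²) = 1.7515
L₀ = γL = 1.7515 × 331.2 = 580.1 m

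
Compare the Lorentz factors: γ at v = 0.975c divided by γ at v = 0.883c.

γ₁ = 1/√(1 - 0.975²) = 4.500
γ₂ = 1/√(1 - 0.883²) = 2.131
γ₁/γ₂ = 4.500/2.131 = 2.112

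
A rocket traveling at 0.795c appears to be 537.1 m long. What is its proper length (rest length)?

Contracted length L = 537.1 m
γ = 1/√(1 - 0.795²) = 1.6485
L₀ = γL = 1.6485 × 537.1 = 885.4 m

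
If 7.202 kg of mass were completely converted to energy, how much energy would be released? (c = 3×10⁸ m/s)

Using E = mc²:
c² = (3×10⁸)² = 9×10¹⁶ m²/s²
E = 7.202 × 9×10¹⁶ = 6.482×10¹⁷ J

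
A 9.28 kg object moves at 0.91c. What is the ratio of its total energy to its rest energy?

E = γmc², E₀ = mc²
E/E₀ = γ = 1/√(1 - 0.91²) = 2.412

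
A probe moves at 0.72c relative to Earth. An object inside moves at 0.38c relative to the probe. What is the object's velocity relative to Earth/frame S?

u = (u' + v)/(1 + u'v/c²)
Numerator: 0.38 + 0.72 = 1.1
Denominator: 1 + 0.2736 = 1.2736
u = 1.1/1.2736 = 0.8637c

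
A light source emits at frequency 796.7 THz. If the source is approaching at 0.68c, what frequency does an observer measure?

β = v/c = 0.68
(1+β)/(1-β) = 1.68/0.32 = 5.250
Doppler factor = √(5.250) = 2.291
f_obs = 796.7 × 2.291 = 1825 THz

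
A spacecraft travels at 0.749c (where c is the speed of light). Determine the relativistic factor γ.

v/c = 0.749, so (v/c)² = 0.561001
1 - (v/c)² = 0.438999
γ = 1/√(0.438999) = 1.509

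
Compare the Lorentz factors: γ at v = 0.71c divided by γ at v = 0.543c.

γ₁ = 1/√(1 - 0.71²) = 1.420
γ₂ = 1/√(1 - 0.543²) = 1.191
γ₁/γ₂ = 1.420/1.191 = 1.192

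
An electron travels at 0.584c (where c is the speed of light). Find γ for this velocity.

v/c = 0.584, so (v/c)² = 0.341056
1 - (v/c)² = 0.658944
γ = 1/√(0.658944) = 1.232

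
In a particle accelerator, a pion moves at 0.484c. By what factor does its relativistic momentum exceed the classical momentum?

p_rel = γmv, p_class = mv
Ratio = γ = 1/√(1 - 0.484²)
= 1/√(0.765744) = 1.143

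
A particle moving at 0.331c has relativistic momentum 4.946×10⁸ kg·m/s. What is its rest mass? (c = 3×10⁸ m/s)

γ = 1/√(1 - 0.331²) = 1.0597
v = 0.331 × 3×10⁸ = 9.930×10⁷ m/s
m = p/(γv) = 4.946×10⁸/(1.0597 × 9.930×10⁷) = 4.700 kg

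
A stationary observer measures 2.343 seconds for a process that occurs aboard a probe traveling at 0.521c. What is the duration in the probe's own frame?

Dilated time Δt = 2.343 seconds
γ = 1/√(1 - 0.521²) = 1.1716
Δt₀ = Δt/γ = 2.343/1.1716 = 2.000 seconds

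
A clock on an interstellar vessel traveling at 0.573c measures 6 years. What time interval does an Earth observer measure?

Proper time Δt₀ = 6 years
γ = 1/√(1 - 0.573²) = 1.2202
Δt = γΔt₀ = 1.2202 × 6 = 7.321 years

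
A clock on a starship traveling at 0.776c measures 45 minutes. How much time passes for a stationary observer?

Proper time Δt₀ = 45 minutes
γ = 1/√(1 - 0.776²) = 1.5855
Δt = γΔt₀ = 1.5855 × 45 = 71.35 minutes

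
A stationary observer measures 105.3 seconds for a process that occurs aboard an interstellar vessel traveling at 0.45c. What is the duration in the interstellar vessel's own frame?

Dilated time Δt = 105.3 seconds
γ = 1/√(1 - 0.45²) = 1.11979
Δt₀ = Δt/γ = 105.3/1.11979 = 94.04 seconds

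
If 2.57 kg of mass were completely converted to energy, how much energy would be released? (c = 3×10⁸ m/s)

Using E = mc²:
c² = (3×10⁸)² = 9×10¹⁶ m²/s²
E = 2.57 × 9×10¹⁶ = 2.313×10¹⁷ J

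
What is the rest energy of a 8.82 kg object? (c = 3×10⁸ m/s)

c² = (3×10⁸)² = 9.000×10¹⁶ m²/s²
E₀ = mc² = 8.82 × 9.000×10¹⁶ = 7.938×10¹⁷ J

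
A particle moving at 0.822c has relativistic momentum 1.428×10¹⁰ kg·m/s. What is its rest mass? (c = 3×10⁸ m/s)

γ = 1/√(1 - 0.822²) = 1.756
v = 0.822 × 3×10⁸ = 2.466×10⁸ m/s
m = p/(γv) = 1.428×10¹⁰/(1.756 × 2.466×10⁸) = 32.98 kg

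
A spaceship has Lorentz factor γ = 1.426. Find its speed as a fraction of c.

From γ = 1/√(1 - v²/c²):
1/γ² = 1/1.426² = 0.4918
v²/c² = 1 - 0.4918 = 0.5082
v/c = √(0.5082) = 0.7129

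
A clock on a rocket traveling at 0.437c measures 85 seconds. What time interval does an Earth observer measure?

Proper time Δt₀ = 85 seconds
γ = 1/√(1 - 0.437²) = 1.1118
Δt = γΔt₀ = 1.1118 × 85 = 94.50 seconds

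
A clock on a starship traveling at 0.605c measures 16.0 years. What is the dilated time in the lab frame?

Proper time Δt₀ = 16.0 years
γ = 1/√(1 - 0.605²) = 1.2559
Δt = γΔt₀ = 1.2559 × 16.0 = 20.09 years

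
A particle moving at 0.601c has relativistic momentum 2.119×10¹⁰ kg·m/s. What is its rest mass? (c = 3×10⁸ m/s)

γ = 1/√(1 - 0.601²) = 1.2512
v = 0.601 × 3×10⁸ = 1.803×10⁸ m/s
m = p/(γv) = 2.119×10¹⁰/(1.2512 × 1.803×10⁸) = 93.93 kg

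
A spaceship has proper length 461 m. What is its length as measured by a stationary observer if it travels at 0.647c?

Proper length L₀ = 461 m
γ = 1/√(1 - 0.647²) = 1.3115
L = L₀/γ = 461/1.3115 = 351.5 m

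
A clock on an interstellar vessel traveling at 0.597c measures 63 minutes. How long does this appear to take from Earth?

Proper time Δt₀ = 63 minutes
γ = 1/√(1 - 0.597²) = 1.2465
Δt = γΔt₀ = 1.2465 × 63 = 78.53 minutes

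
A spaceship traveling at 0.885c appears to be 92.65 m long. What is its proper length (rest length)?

Contracted length L = 92.65 m
γ = 1/√(1 - 0.885²) = 2.148
L₀ = γL = 2.148 × 92.65 = 199.0 m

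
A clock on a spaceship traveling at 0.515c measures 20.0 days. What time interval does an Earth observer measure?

Proper time Δt₀ = 20.0 days
γ = 1/√(1 - 0.515²) = 1.1666
Δt = γΔt₀ = 1.1666 × 20.0 = 23.33 days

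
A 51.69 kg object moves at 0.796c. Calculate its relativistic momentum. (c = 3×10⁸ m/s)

γ = 1/√(1 - 0.796²) = 1.652
v = 0.796 × 3×10⁸ = 2.388×10⁸ m/s
p = γmv = 1.652 × 51.69 × 2.388×10⁸ = 2.039×10¹⁰ kg·m/s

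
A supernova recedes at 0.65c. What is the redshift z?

β = 0.65
(1+β)/(1-β) = 1.65/0.35 = 4.714
√(4.714) = 2.171
z = 2.171 - 1 = 1.171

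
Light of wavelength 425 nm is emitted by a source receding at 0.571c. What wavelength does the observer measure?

β = 0.571
Wavelength Doppler factor = √(1.571/0.429) = √(3.662) = 1.9136
λ_obs = 425 × 1.9136 = 813.3 nm (redshift)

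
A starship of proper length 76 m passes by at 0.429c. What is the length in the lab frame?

Proper length L₀ = 76 m
γ = 1/√(1 - 0.429²) = 1.107
L = L₀/γ = 76/1.107 = 68.65 m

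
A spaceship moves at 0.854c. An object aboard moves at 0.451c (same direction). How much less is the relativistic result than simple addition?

Classical: u' + v = 0.451 + 0.854 = 1.305c
Relativistic: u = (0.451 + 0.854)/(1 + 0.385154) = 1.305/1.385154 = 0.9421c
Difference: 1.305 - 0.9421 = 0.3629c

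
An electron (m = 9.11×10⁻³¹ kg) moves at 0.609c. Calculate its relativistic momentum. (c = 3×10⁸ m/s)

γ = 1/√(1 - 0.609²) = 1.2608
v = 0.609 × 3×10⁸ = 1.827×10⁸ m/s
p = γmv = 1.2608 × 9.11×10⁻³¹ × 1.827×10⁸ = 2.098×10⁻²² kg·m/s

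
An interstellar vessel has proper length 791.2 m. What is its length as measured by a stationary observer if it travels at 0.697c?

Proper length L₀ = 791.2 m
γ = 1/√(1 - 0.697²) = 1.3946
L = L₀/γ = 791.2/1.3946 = 567.3 m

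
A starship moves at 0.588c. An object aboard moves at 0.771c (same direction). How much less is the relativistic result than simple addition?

Classical: u' + v = 0.771 + 0.588 = 1.359c
Relativistic: u = (0.771 + 0.588)/(1 + 0.453348) = 1.359/1.453348 = 0.9351c
Difference: 1.359 - 0.9351 = 0.4239c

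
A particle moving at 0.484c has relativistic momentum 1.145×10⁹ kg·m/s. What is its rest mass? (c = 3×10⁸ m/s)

γ = 1/√(1 - 0.484²) = 1.142768
v = 0.484 × 3×10⁸ = 1.452×10⁸ m/s
m = p/(γv) = 1.145×10⁹/(1.142768 × 1.452×10⁸) = 6.901 kg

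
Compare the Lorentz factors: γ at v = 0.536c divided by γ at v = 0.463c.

γ₁ = 1/√(1 - 0.536²) = 1.1845
γ₂ = 1/√(1 - 0.463²) = 1.1282
γ₁/γ₂ = 1.1845/1.1282 = 1.050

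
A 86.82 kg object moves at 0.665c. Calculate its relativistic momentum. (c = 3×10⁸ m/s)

γ = 1/√(1 - 0.665²) = 1.339
v = 0.665 × 3×10⁸ = 1.995×10⁸ m/s
p = γmv = 1.339 × 86.82 × 1.995×10⁸ = 2.319×10¹⁰ kg·m/s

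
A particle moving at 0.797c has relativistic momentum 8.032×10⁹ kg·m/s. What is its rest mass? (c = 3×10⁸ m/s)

γ = 1/√(1 - 0.797²) = 1.656
v = 0.797 × 3×10⁸ = 2.391×10⁸ m/s
m = p/(γv) = 8.032×10⁹/(1.656 × 2.391×10⁸) = 20.29 kg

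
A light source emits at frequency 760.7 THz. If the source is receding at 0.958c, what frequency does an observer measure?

β = v/c = 0.958
(1-β)/(1+β) = 0.042/1.958 = 0.02145
Doppler factor = √(0.02145) = 0.1465
f_obs = 760.7 × 0.1465 = 111.4 THz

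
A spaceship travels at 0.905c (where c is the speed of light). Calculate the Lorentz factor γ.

v/c = 0.905, so (v/c)² = 0.819025
1 - (v/c)² = 0.180975
γ = 1/√(0.180975) = 2.351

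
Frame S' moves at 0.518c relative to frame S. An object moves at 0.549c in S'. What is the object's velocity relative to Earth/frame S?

u = (u' + v)/(1 + u'v/c²)
Numerator: 0.549 + 0.518 = 1.067
Denominator: 1 + 0.284382 = 1.284382
u = 1.067/1.284382 = 0.8307c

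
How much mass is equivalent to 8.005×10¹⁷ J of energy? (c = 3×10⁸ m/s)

From E = mc², we get m = E/c²
c² = (3×10⁸)² = 9×10¹⁶ m²/s²
m = 8.005×10¹⁷ / 9×10¹⁶ = 8.894 kg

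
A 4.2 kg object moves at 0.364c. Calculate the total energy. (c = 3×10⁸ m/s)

γ = 1/√(1 - 0.364²) = 1.07365
mc² = 4.2 × (3×10⁸)² = 3.780×10¹⁷ J
E = γmc² = 1.07365 × 3.780×10¹⁷ = 4.058×10¹⁷ J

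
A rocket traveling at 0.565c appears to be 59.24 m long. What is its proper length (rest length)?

Contracted length L = 59.24 m
γ = 1/√(1 - 0.565²) = 1.212
L₀ = γL = 1.212 × 59.24 = 71.80 m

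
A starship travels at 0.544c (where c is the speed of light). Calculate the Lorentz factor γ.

v/c = 0.544, so (v/c)² = 0.295936
1 - (v/c)² = 0.704064
γ = 1/√(0.704064) = 1.192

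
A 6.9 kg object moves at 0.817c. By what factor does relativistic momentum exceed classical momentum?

p_rel = γmv, p_class = mv
Ratio = γ = 1/√(1 - 0.817²) = 1.734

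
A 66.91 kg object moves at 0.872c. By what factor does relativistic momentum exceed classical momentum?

p_rel = γmv, p_class = mv
Ratio = γ = 1/√(1 - 0.872²) = 2.043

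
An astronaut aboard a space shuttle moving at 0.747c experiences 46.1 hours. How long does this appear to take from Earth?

Proper time Δt₀ = 46.1 hours
γ = 1/√(1 - 0.747²) = 1.5042
Δt = γΔt₀ = 1.5042 × 46.1 = 69.34 hours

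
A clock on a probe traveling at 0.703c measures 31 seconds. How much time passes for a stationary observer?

Proper time Δt₀ = 31 seconds
γ = 1/√(1 - 0.703²) = 1.406
Δt = γΔt₀ = 1.406 × 31 = 43.59 seconds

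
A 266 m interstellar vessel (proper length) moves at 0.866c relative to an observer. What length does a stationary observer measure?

Proper length L₀ = 266 m
γ = 1/√(1 - 0.866²) = 2.000
L = L₀/γ = 266/2.000 = 133.0 m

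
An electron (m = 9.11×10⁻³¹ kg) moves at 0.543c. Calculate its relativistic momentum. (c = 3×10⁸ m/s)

γ = 1/√(1 - 0.543²) = 1.191
v = 0.543 × 3×10⁸ = 1.629×10⁸ m/s
p = γmv = 1.191 × 9.11×10⁻³¹ × 1.629×10⁸ = 1.767×10⁻²² kg·m/s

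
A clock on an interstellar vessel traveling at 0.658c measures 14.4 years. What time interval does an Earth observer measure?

Proper time Δt₀ = 14.4 years
γ = 1/√(1 - 0.658²) = 1.328
Δt = γΔt₀ = 1.328 × 14.4 = 19.12 years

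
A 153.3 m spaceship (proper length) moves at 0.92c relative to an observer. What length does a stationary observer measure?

Proper length L₀ = 153.3 m
γ = 1/√(1 - 0.92²) = 2.5516
L = L₀/γ = 153.3/2.5516 = 60.08 m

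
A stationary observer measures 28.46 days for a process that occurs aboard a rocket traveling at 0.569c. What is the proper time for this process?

Dilated time Δt = 28.46 days
γ = 1/√(1 - 0.569²) = 1.216
Δt₀ = Δt/γ = 28.46/1.216 = 23.40 days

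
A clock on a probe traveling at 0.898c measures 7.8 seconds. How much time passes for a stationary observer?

Proper time Δt₀ = 7.8 seconds
γ = 1/√(1 - 0.898²) = 2.273
Δt = γΔt₀ = 2.273 × 7.8 = 17.73 seconds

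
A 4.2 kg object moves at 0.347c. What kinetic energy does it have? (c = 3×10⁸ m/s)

γ = 1/√(1 - 0.347²) = 1.06625
γ - 1 = 0.06625
KE = (γ-1)mc² = 0.06625 × 4.2 × (3×10⁸)² = 2.504×10¹⁶ J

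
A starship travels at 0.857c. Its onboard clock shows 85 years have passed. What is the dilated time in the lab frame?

Proper time Δt₀ = 85 years
γ = 1/√(1 - 0.857²) = 1.94056
Δt = γΔt₀ = 1.94056 × 85 = 164.9 years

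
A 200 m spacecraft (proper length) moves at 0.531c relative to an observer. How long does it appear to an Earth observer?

Proper length L₀ = 200 m
γ = 1/√(1 - 0.531²) = 1.180
L = L₀/γ = 200/1.180 = 169.5 m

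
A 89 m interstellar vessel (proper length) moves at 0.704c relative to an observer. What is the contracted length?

Proper length L₀ = 89 m
γ = 1/√(1 - 0.704²) = 1.408
L = L₀/γ = 89/1.408 = 63.21 m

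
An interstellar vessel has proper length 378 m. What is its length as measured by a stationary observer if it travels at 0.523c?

Proper length L₀ = 378 m
γ = 1/√(1 - 0.523²) = 1.1733
L = L₀/γ = 378/1.1733 = 322.2 m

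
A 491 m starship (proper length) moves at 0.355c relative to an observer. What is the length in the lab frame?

Proper length L₀ = 491 m
γ = 1/√(1 - 0.355²) = 1.0697
L = L₀/γ = 491/1.0697 = 459.0 m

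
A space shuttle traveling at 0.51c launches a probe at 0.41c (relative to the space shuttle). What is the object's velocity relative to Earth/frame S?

u = (u' + v)/(1 + u'v/c²)
Numerator: 0.41 + 0.51 = 0.92
Denominator: 1 + 0.2091 = 1.2091
u = 0.92/1.2091 = 0.7609c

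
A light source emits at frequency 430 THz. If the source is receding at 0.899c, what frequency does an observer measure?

β = v/c = 0.899
(1-β)/(1+β) = 0.101/1.899 = 0.053186
Doppler factor = √(0.053186) = 0.23062
f_obs = 430 × 0.23062 = 99.17 THz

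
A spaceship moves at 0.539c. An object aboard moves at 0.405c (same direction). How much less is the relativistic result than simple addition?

Classical: u' + v = 0.405 + 0.539 = 0.944c
Relativistic: u = (0.405 + 0.539)/(1 + 0.218295) = 0.944/1.218295 = 0.7749c
Difference: 0.944 - 0.7749 = 0.1691c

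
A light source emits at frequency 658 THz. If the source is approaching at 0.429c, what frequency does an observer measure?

β = v/c = 0.429
(1+β)/(1-β) = 1.429/0.571 = 2.503
Doppler factor = √(2.503) = 1.582
f_obs = 658 × 1.582 = 1041 THz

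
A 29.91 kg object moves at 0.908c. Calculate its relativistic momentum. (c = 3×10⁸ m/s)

γ = 1/√(1 - 0.908²) = 2.387
v = 0.908 × 3×10⁸ = 2.724×10⁸ m/s
p = γmv = 2.387 × 29.91 × 2.724×10⁸ = 1.945×10¹⁰ kg·m/s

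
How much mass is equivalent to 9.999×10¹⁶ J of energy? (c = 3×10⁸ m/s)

From E = mc², we get m = E/c²
c² = (3×10⁸)² = 9×10¹⁶ m²/s²
m = 9.999×10¹⁶ / 9×10¹⁶ = 1.111 kg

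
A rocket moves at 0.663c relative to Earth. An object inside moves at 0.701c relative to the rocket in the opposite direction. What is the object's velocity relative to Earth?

Object's velocity in rocket frame is u' = -0.701c
u = (u' + v)/(1 + u'v/c²) = (v - 0.701)/(1 - 0.701·v/c²)
Numerator: 0.663 - 0.701 = -0.038
Denominator: 1 - 0.464763 = 0.535237
u = -0.038/0.535237 = -0.07100c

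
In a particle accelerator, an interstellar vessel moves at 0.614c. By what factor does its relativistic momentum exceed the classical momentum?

p_rel = γmv, p_class = mv
Ratio = γ = 1/√(1 - 0.614²)
= 1/√(0.623004) = 1.267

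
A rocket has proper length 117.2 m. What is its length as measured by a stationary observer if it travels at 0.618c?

Proper length L₀ = 117.2 m
γ = 1/√(1 - 0.618²) = 1.272
L = L₀/γ = 117.2/1.272 = 92.14 m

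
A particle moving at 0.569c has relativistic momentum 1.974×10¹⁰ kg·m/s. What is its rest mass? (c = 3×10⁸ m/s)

γ = 1/√(1 - 0.569²) = 1.216
v = 0.569 × 3×10⁸ = 1.707×10⁸ m/s
m = p/(γv) = 1.974×10¹⁰/(1.216 × 1.707×10⁸) = 95.10 kg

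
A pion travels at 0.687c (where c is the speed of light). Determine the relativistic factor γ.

v/c = 0.687, so (v/c)² = 0.471969
1 - (v/c)² = 0.528031
γ = 1/√(0.528031) = 1.376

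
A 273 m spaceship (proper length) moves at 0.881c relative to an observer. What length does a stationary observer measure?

Proper length L₀ = 273 m
γ = 1/√(1 - 0.881²) = 2.1136
L = L₀/γ = 273/2.1136 = 129.2 m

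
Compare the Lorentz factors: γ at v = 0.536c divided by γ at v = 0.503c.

γ₁ = 1/√(1 - 0.536²) = 1.185
γ₂ = 1/√(1 - 0.503²) = 1.157
γ₁/γ₂ = 1.185/1.157 = 1.024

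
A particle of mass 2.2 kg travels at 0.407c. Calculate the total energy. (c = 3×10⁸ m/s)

γ = 1/√(1 - 0.407²) = 1.095
mc² = 2.2 × (3×10⁸)² = 1.980×10¹⁷ J
E = γmc² = 1.095 × 1.980×10¹⁷ = 2.168×10¹⁷ J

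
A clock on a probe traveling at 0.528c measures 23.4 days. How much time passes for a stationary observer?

Proper time Δt₀ = 23.4 days
γ = 1/√(1 - 0.528²) = 1.1775
Δt = γΔt₀ = 1.1775 × 23.4 = 27.55 days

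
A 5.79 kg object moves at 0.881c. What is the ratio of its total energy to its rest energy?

E = γmc², E₀ = mc²
E/E₀ = γ = 1/√(1 - 0.881²) = 2.114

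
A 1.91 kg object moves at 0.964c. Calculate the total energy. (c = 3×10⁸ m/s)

γ = 1/√(1 - 0.964²) = 3.761
mc² = 1.91 × (3×10⁸)² = 1.719×10¹⁷ J
E = γmc² = 3.761 × 1.719×10¹⁷ = 6.465×10¹⁷ J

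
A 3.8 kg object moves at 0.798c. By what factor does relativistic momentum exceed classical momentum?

p_rel = γmv, p_class = mv
Ratio = γ = 1/√(1 - 0.798²) = 1.659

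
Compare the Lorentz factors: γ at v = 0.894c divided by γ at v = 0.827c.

γ₁ = 1/√(1 - 0.894²) = 2.232
γ₂ = 1/√(1 - 0.827²) = 1.779
γ₁/γ₂ = 2.232/1.779 = 1.255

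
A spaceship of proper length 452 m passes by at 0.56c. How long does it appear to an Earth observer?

Proper length L₀ = 452 m
γ = 1/√(1 - 0.56²) = 1.207
L = L₀/γ = 452/1.207 = 374.5 m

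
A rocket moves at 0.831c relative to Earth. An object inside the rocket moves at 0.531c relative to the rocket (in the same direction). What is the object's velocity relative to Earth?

u = (u' + v)/(1 + u'v/c²)
Numerator: 0.531 + 0.831 = 1.362
Denominator: 1 + 0.441261 = 1.441261
u = 1.362/1.441261 = 0.9450c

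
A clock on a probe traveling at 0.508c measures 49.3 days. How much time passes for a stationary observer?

Proper time Δt₀ = 49.3 days
γ = 1/√(1 - 0.508²) = 1.161
Δt = γΔt₀ = 1.161 × 49.3 = 57.24 days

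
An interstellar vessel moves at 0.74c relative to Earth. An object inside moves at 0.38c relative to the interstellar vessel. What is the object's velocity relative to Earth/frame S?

u = (u' + v)/(1 + u'v/c²)
Numerator: 0.38 + 0.74 = 1.12
Denominator: 1 + 0.2812 = 1.2812
u = 1.12/1.2812 = 0.8742c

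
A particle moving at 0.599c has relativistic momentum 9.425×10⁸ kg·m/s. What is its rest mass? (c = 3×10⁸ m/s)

γ = 1/√(1 - 0.599²) = 1.2488
v = 0.599 × 3×10⁸ = 1.797×10⁸ m/s
m = p/(γv) = 9.425×10⁸/(1.2488 × 1.797×10⁸) = 4.200 kg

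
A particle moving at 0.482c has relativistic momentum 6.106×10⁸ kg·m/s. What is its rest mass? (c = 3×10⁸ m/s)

γ = 1/√(1 - 0.482²) = 1.1413
v = 0.482 × 3×10⁸ = 1.446×10⁸ m/s
m = p/(γv) = 6.106×10⁸/(1.1413 × 1.446×10⁸) = 3.700 kg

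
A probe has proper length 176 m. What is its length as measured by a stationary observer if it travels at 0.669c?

Proper length L₀ = 176 m
γ = 1/√(1 - 0.669²) = 1.3454
L = L₀/γ = 176/1.3454 = 130.8 m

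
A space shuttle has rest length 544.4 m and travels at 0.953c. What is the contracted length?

Proper length L₀ = 544.4 m
γ = 1/√(1 - 0.953²) = 3.301
L = L₀/γ = 544.4/3.301 = 164.9 m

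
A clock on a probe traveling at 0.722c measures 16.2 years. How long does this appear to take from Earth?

Proper time Δt₀ = 16.2 years
γ = 1/√(1 - 0.722²) = 1.445
Δt = γΔt₀ = 1.445 × 16.2 = 23.41 years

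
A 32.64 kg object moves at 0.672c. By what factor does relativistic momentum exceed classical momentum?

p_rel = γmv, p_class = mv
Ratio = γ = 1/√(1 - 0.672²) = 1.350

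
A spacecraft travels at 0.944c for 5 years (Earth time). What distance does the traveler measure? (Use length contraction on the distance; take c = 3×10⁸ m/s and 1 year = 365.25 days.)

Earth distance: d = v × t = 0.944c × 5 yr = 4.469×10¹⁶ m
γ = 3.031
d' = d/γ = 4.469×10¹⁶/3.031 = 1.474×10¹⁶ m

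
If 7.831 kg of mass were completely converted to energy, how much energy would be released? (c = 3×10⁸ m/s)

Using E = mc²:
c² = (3×10⁸)² = 9×10¹⁶ m²/s²
E = 7.831 × 9×10¹⁶ = 7.048×10¹⁷ J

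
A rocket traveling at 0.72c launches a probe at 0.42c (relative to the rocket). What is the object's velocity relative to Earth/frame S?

u = (u' + v)/(1 + u'v/c²)
Numerator: 0.42 + 0.72 = 1.14
Denominator: 1 + 0.3024 = 1.3024
u = 1.14/1.3024 = 0.8753c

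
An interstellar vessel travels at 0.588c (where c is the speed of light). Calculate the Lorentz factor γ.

v/c = 0.588, so (v/c)² = 0.345744
1 - (v/c)² = 0.654256
γ = 1/√(0.654256) = 1.236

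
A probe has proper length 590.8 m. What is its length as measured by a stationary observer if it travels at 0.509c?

Proper length L₀ = 590.8 m
γ = 1/√(1 - 0.509²) = 1.1618
L = L₀/γ = 590.8/1.1618 = 508.5 m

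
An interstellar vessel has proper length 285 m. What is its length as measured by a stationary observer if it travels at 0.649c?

Proper length L₀ = 285 m
γ = 1/√(1 - 0.649²) = 1.3144
L = L₀/γ = 285/1.3144 = 216.8 m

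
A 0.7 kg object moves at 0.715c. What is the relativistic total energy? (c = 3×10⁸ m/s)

γ = 1/√(1 - 0.715²) = 1.43036
mc² = 0.7 × (3×10⁸)² = 6.300×10¹⁶ J
E = γmc² = 1.43036 × 6.300×10¹⁶ = 9.011×10¹⁶ J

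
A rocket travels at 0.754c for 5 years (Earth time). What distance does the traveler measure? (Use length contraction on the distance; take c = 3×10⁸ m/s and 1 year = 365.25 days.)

Earth distance: d = v × t = 0.754c × 5 yr = 3.5692×10¹⁶ m
γ = 1.5224
d' = d/γ = 3.5692×10¹⁶/1.5224 = 2.344×10¹⁶ m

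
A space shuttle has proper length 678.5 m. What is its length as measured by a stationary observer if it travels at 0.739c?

Proper length L₀ = 678.5 m
γ = 1/√(1 - 0.739²) = 1.4843
L = L₀/γ = 678.5/1.4843 = 457.1 m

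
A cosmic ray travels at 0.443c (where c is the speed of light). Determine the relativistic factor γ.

v/c = 0.443, so (v/c)² = 0.196249
1 - (v/c)² = 0.803751
γ = 1/√(0.803751) = 1.115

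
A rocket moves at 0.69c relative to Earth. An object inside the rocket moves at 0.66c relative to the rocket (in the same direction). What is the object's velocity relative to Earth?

u = (u' + v)/(1 + u'v/c²)
Numerator: 0.66 + 0.69 = 1.35
Denominator: 1 + 0.4554 = 1.4554
u = 1.35/1.4554 = 0.9276c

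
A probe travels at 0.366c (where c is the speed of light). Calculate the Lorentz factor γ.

v/c = 0.366, so (v/c)² = 0.133956
1 - (v/c)² = 0.866044
γ = 1/√(0.866044) = 1.075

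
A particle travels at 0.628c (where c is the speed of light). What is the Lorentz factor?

v/c = 0.628, so (v/c)² = 0.394384
1 - (v/c)² = 0.605616
γ = 1/√(0.605616) = 1.285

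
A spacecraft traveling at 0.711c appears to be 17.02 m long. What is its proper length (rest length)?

Contracted length L = 17.02 m
γ = 1/√(1 - 0.711²) = 1.422
L₀ = γL = 1.422 × 17.02 = 24.20 m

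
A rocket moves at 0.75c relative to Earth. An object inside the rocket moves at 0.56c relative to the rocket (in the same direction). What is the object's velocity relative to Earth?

u = (u' + v)/(1 + u'v/c²)
Numerator: 0.56 + 0.75 = 1.31
Denominator: 1 + 0.42 = 1.42
u = 1.31/1.42 = 0.9225c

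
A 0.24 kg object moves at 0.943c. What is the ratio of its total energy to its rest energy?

E = γmc², E₀ = mc²
E/E₀ = γ = 1/√(1 - 0.943²) = 3.005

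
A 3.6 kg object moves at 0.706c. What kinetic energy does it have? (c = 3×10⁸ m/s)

γ = 1/√(1 - 0.706²) = 1.412
γ - 1 = 0.4120
KE = (γ-1)mc² = 0.4120 × 3.6 × (3×10⁸)² = 1.335×10¹⁷ J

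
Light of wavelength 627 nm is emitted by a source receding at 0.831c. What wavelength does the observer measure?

β = 0.831
Wavelength Doppler factor = √(1.831/0.169) = √(10.834) = 3.292
λ_obs = 627 × 3.292 = 2064 nm (redshift)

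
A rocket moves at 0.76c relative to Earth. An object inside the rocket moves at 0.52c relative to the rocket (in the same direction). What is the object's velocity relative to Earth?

u = (u' + v)/(1 + u'v/c²)
Numerator: 0.52 + 0.76 = 1.28
Denominator: 1 + 0.3952 = 1.3952
u = 1.28/1.3952 = 0.9174c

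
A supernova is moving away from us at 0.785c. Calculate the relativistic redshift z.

β = 0.785
(1+β)/(1-β) = 1.785/0.215 = 8.302
√(8.302) = 2.881
z = 2.881 - 1 = 1.881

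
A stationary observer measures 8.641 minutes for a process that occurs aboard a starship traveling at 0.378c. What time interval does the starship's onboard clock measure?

Dilated time Δt = 8.641 minutes
γ = 1/√(1 - 0.378²) = 1.0801
Δt₀ = Δt/γ = 8.641/1.0801 = 8.000 minutes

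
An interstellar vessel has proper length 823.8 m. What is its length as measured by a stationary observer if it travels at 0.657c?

Proper length L₀ = 823.8 m
γ = 1/√(1 - 0.657²) = 1.32645
L = L₀/γ = 823.8/1.32645 = 621.1 m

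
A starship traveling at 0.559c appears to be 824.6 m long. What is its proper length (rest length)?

Contracted length L = 824.6 m
γ = 1/√(1 - 0.559²) = 1.206
L₀ = γL = 1.206 × 824.6 = 994.5 m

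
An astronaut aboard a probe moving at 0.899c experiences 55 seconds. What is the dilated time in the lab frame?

Proper time Δt₀ = 55 seconds
γ = 1/√(1 - 0.899²) = 2.283
Δt = γΔt₀ = 2.283 × 55 = 125.6 seconds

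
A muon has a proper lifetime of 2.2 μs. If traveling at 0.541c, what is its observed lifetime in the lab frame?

Proper lifetime τ₀ = 2.2 μs
γ = 1/√(1 - 0.541²) = 1.189
τ = γτ₀ = 1.189 × 2.2 μs = 2.616 μs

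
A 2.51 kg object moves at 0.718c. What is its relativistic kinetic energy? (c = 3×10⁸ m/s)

γ = 1/√(1 - 0.718²) = 1.4367
γ - 1 = 0.4367
KE = (γ-1)mc² = 0.4367 × 2.51 × (3×10⁸)² = 9.865×10¹⁶ J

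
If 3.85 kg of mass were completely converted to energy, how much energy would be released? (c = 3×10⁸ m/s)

Using E = mc²:
c² = (3×10⁸)² = 9×10¹⁶ m²/s²
E = 3.85 × 9×10¹⁶ = 3.465×10¹⁷ J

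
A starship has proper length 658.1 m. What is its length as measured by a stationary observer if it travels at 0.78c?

Proper length L₀ = 658.1 m
γ = 1/√(1 - 0.78²) = 1.598
L = L₀/γ = 658.1/1.598 = 411.8 m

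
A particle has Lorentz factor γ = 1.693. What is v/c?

From γ = 1/√(1 - v²/c²):
1/γ² = 1/1.693² = 0.3489
v²/c² = 1 - 0.3489 = 0.6511
v/c = √(0.6511) = 0.8069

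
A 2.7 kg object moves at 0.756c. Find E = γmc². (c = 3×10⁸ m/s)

γ = 1/√(1 - 0.756²) = 1.5277
mc² = 2.7 × (3×10⁸)² = 2.430×10¹⁷ J
E = γmc² = 1.5277 × 2.430×10¹⁷ = 3.712×10¹⁷ J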